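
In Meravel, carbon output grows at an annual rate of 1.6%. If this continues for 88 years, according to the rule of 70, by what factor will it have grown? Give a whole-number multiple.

≈ 4 times

Doubling time ≈ 70/1.6 = 43.75 years.
88/43.75 ≈ 2 doublings, so about 2^2 = 4×.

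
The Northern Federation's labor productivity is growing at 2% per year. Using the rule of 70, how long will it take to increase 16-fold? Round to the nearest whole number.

approximately 140 years

At 2% it doubles every 70/2 ≈ 35.00 years.
16 = 2^4, so 4 doublings → 140 years.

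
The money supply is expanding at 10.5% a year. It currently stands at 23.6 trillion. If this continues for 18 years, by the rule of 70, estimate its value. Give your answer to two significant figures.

roughly 150 trillion

It doubles every 70/10.5 ≈ 6.67 years, so 18 years is 2.70 doublings.
2^2.70 ≈ 6.50; 23.6 × 6.50 ≈ 150 trillion.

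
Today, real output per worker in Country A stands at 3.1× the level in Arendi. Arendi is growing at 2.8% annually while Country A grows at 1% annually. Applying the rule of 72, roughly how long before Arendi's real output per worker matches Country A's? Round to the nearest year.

The growth-rate gap is 2.8% − 1% = 1.8 percentage points.
So the ratio between them halves every 72/1.8 ≈ 40.00 years.
A 3.1× gap takes log₂(3.1) ≈ 1.63 halvings to close: 1.63 × 40.00 ≈ 65 years.

65 years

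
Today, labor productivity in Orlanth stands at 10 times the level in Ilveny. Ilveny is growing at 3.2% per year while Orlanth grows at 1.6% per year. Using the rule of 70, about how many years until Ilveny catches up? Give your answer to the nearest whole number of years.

around 145 years

The growth-rate gap is 3.2% − 1.6% = 1.6 percentage points.
So the ratio between them halves every 70/1.6 ≈ 43.75 years.
A 10 times gap takes log₂(10) ≈ 3.32 halvings to close: 3.32 × 43.75 ≈ 145 years.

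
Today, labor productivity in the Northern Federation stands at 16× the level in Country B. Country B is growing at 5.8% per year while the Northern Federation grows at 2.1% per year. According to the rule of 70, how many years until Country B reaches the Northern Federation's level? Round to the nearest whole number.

around 76 years

The growth-rate gap is 5.8% − 2.1% = 3.7 percentage points.
So the ratio between them halves every 70/3.7 ≈ 18.92 years.
A 16× gap closes after 4 halvings: 4 × 18.92 ≈ 76 years.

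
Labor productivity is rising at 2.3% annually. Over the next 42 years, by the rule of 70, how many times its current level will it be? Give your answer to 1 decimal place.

about 2.6 times

Doubles every ≈ 30.43 years (70/2.3).
42 years is 1.38 doublings; 2^1.38 ≈ 2.6×.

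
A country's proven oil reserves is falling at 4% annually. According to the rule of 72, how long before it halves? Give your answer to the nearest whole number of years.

≈ 18 years

Falling at 4%, it halves about every 72/4 = 18.00 years.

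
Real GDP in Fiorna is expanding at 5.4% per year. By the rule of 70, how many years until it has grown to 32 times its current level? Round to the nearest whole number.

One doubling takes 70/5.4 = 12.96 years.
32× is 5 doublings, so 5 × 12.96 ≈ 65 years.

about 65 years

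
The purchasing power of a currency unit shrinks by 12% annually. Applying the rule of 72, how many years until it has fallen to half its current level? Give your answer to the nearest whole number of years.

around 6 years

Falling at 12%, it halves about every 72/12 = 6.00 years.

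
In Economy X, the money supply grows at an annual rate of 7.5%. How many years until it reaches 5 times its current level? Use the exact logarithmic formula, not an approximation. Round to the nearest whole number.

22 years

t = ln(5) / ln(1 + 0.075) = 1.6094 / 0.072321 ≈ 22.25.
≈ 22 years.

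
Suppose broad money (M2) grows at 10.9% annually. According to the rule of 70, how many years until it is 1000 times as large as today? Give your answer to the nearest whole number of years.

around 64 years

At 10.9% it doubles every 70/10.9 ≈ 6.42 years.
Reaching 1000× takes log₂(1000) ≈ 9.97 doublings.
9.97 × 6.42 ≈ 64 years.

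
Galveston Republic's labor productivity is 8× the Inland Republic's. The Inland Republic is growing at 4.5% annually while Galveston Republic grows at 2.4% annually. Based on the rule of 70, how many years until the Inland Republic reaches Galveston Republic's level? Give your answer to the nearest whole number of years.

around 100 years

the Inland Republic gains on Galveston Republic at 4.5% − 2.4% = 2.1 points a year.
At that relative rate the gap halves every 70/2.1 ≈ 33.33 years.
An 8× gap closes after 3 halvings: 3 × 33.33 ≈ 100 years.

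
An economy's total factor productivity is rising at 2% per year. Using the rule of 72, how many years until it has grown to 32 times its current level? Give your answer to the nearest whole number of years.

roughly 180 years

Doubling time ≈ 72/2 = 36.00 years.
Getting to 32× needs 5 doublings: 5 × 36.00 ≈ 180 years.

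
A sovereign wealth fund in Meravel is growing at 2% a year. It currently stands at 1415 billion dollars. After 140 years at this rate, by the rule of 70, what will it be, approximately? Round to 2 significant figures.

about 23000 billion dollars

Doubling time ≈ 70/2 = 35.00 years.
140 years is 140/35.00 ≈ 4.00 doublings, a factor of 2^4.00 ≈ 16.00.
1415 × 16.00 ≈ 23000 billion dollars.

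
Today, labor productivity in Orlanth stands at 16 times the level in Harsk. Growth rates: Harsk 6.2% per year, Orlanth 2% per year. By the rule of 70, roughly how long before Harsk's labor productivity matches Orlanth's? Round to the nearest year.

The growth-rate gap is 6.2% − 2% = 4.2 percentage points.
So the ratio between them halves every 70/4.2 ≈ 16.67 years.
A 16 times gap closes after 4 halvings: 4 × 16.67 ≈ 67 years.

about 67 years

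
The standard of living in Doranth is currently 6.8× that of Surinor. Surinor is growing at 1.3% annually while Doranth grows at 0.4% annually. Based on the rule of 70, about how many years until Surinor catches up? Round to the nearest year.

about 215 years

The growth-rate gap is 1.3% − 0.4% = 0.9 percentage points.
So the ratio between them halves every 70/0.9 ≈ 77.78 years.
A 6.8× gap takes log₂(6.8) ≈ 2.77 halvings to close: 2.77 × 77.78 ≈ 215 years.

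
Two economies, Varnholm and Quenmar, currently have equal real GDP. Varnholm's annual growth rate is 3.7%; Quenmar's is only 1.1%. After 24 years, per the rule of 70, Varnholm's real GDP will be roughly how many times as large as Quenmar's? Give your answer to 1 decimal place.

Rate gap = 3.7% − 1.1% = 2.6 points.
The ratio doubles every 70/2.6 ≈ 26.92 years.
24/26.92 ≈ 0.89 doublings → ratio ≈ 2^0.89 ≈ 1.9.

approximately 1.9 times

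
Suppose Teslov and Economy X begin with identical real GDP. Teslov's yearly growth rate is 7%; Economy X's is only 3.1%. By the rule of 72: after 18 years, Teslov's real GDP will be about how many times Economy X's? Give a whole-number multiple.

Teslov pulls ahead at 3.9 pp per year, so the ratio doubles every 72/3.9 ≈ 18.46 years.
In 18 years that's 0.98 doublings: 2^0.98 ≈ 2.

around 2 times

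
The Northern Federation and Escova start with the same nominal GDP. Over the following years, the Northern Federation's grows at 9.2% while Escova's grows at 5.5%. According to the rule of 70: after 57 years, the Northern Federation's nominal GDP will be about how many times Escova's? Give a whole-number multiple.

the Northern Federation pulls ahead at 3.7 pp per year, so the ratio doubles every 70/3.7 ≈ 18.92 years.
In 57 years that's 3.01 doublings: 2^3.01 ≈ 8.

roughly 8 times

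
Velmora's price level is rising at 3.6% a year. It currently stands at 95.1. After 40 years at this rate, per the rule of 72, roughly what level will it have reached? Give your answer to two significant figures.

380

It doubles every 72/3.6 ≈ 20.00 years, so 40 years is 2.00 doublings.
2^2.00 ≈ 4.00; 95.1 × 4.00 ≈ 380.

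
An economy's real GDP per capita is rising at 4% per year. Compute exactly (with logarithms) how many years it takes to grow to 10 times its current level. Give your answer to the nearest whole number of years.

59 years

t = ln(10) / ln(1 + 0.04) = 2.3026 / 0.039221 ≈ 58.71.
≈ 59 years.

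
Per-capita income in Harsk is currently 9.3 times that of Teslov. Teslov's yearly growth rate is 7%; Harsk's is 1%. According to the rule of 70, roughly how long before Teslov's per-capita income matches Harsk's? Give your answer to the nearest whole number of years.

The growth-rate gap is 7% − 1% = 6 percentage points.
So the ratio between them halves every 70/6 ≈ 11.67 years.
A 9.3 times gap takes log₂(9.3) ≈ 3.22 halvings to close: 3.22 × 11.67 ≈ 38 years.

approximately 38 years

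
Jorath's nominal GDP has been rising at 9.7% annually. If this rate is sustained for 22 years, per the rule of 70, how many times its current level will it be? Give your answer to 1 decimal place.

Doubling time ≈ 70/9.7 = 7.22 years.
22 years / 7.22 ≈ 3.05 doublings → factor 2^3.05 ≈ 8.3.

about 8.3 times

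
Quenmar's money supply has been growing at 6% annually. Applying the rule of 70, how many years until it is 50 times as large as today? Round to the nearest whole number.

≈ 66 years

Doubling time ≈ 70/6 = 11.67 years.
50× is log₂ 50 ≈ 5.64 doublings, so ≈ 5.64 × 11.67 = 66 years.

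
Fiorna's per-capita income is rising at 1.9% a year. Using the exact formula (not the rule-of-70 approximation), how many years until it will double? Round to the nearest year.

t = ln(2) / ln(1 + 0.019) = 0.6931 / 0.018822 ≈ 36.82.
≈ 37 years.

37 years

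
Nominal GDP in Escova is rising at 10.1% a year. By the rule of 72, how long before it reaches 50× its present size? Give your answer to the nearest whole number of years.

One doubling takes 72/10.1 = 7.13 years.
50× is log₂ 50 ≈ 5.64 doublings, so ≈ 5.64 × 7.13 = 40 years.

around 40 years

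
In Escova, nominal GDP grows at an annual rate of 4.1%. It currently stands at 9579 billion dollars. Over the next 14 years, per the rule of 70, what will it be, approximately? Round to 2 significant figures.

Doubling time ≈ 70/4.1 = 17.07 years.
14 years is 14/17.07 ≈ 0.82 doublings, a factor of 2^0.82 ≈ 1.77.
9579 × 1.77 ≈ 17000 billion dollars.

approximately 17000 billion dollars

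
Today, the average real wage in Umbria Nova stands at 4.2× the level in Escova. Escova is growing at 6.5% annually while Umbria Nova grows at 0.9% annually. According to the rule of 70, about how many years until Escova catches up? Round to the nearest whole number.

around 26 years

The growth-rate gap is 6.5% − 0.9% = 5.6 percentage points.
So the ratio between them halves every 70/5.6 ≈ 12.50 years.
A 4.2× gap takes log₂(4.2) ≈ 2.07 halvings to close: 2.07 × 12.50 ≈ 26 years.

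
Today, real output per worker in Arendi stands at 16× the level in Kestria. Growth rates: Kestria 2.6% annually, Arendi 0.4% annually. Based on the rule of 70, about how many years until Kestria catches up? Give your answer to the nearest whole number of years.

What matters is the difference: 2.2 pp.
Rule of 70 on the gap: the ratio halves every 70/2.2 ≈ 31.82 years.
A 16× gap closes after 4 halvings: 4 × 31.82 ≈ 127 years.

≈ 127 years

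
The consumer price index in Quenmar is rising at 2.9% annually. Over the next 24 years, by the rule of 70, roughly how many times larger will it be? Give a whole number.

around 2 times

At 2.9% one doubling takes ≈ 24.14 years; 24 years is 1 of them, so ×2.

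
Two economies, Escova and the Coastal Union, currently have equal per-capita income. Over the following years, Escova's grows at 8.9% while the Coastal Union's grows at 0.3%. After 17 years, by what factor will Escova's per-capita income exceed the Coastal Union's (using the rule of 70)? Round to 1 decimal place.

Rate gap = 8.9% − 0.3% = 8.6 points.
The ratio doubles every 70/8.6 ≈ 8.14 years.
17/8.14 ≈ 2.09 doublings → ratio ≈ 2^2.09 ≈ 4.3.

around 4.3 times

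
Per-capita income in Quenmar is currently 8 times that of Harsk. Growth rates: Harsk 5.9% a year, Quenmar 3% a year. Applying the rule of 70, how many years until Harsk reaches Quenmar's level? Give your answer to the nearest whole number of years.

≈ 72 years

Harsk gains on Quenmar at 5.9% − 3% = 2.9 points a year.
At that relative rate the gap halves every 70/2.9 ≈ 24.14 years.
An 8 times gap closes after 3 halvings: 3 × 24.14 ≈ 72 years.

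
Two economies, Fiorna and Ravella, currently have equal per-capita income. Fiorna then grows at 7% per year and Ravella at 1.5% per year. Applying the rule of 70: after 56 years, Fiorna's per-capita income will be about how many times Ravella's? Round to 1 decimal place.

Fiorna pulls ahead at 5.5 pp per year, so the ratio doubles every 70/5.5 ≈ 12.73 years.
In 56 years that's 4.40 doublings: 2^4.40 ≈ 21.1.

≈ 21.1 times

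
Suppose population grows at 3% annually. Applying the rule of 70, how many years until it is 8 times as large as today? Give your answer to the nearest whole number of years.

around 70 years

Doubling time ≈ 70/3 = 23.33 years.
8 = 2^3, so 3 doublings → 70 years.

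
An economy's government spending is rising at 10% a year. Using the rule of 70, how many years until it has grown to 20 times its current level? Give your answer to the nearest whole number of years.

approximately 30 years

One doubling takes 70/10 = 7.00 years.
Reaching 20× takes log₂(20) ≈ 4.32 doublings.
4.32 × 7.00 ≈ 30 years.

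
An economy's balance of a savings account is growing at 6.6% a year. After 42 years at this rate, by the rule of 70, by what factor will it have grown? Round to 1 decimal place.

Doubles every ≈ 10.61 years (70/6.6).
42 years is 3.96 doublings; 2^3.96 ≈ 15.6×.

roughly 15.6 times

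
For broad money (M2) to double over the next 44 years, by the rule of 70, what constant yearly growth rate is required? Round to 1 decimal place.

≈ 1.6%

70 / 44 ≈ 1.59, so about 1.6% per year.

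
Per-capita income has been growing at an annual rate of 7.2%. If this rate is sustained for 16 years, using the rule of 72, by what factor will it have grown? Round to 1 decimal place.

Doubling time ≈ 72/7.2 = 10.00 years.
16 years / 10.00 ≈ 1.60 doublings → factor 2^1.60 ≈ 3.0.

3.0 times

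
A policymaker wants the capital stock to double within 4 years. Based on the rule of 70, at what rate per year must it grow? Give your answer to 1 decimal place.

70 / 4 ≈ 17.50, so about 17.5% per year.

roughly 17.5%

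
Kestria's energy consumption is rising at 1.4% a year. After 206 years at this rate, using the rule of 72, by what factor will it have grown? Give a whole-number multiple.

about 16 times

At 1.4% one doubling takes ≈ 51.43 years; 206 years is 4 of them, so ×16.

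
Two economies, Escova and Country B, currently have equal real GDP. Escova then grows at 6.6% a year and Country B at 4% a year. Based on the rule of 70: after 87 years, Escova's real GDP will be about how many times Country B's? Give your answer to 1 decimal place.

roughly 9.4 times

Rate gap = 6.6% − 4% = 2.6 points.
The ratio doubles every 70/2.6 ≈ 26.92 years.
87/26.92 ≈ 3.23 doublings → ratio ≈ 2^3.23 ≈ 9.4.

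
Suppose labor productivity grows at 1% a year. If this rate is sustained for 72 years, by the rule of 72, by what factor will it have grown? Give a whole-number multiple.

72/1 ≈ 72.00 years per doubling.
72 years fits 1 doubling: 2^1 = 2.

approximately 2 times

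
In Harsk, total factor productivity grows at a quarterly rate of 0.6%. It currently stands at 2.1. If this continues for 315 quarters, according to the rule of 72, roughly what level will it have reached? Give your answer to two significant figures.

Doubling time ≈ 72/0.6 = 120.00 quarters.
315 quarters is 315/120.00 ≈ 2.63 doublings, a factor of 2^2.63 ≈ 6.19.
2.1 × 6.19 ≈ 13.

about 13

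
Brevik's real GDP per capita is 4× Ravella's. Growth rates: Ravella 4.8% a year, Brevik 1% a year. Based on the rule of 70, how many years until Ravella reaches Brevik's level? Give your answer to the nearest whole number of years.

The growth-rate gap is 4.8% − 1% = 3.8 percentage points.
So the ratio between them halves every 70/3.8 ≈ 18.42 years.
A 4× gap closes after 2 halvings: 2 × 18.42 ≈ 37 years.

around 37 years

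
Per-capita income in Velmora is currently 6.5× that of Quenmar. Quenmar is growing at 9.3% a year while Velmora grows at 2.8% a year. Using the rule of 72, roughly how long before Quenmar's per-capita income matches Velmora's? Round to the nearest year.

≈ 30 years

Quenmar gains on Velmora at 9.3% − 2.8% = 6.5 points a year.
At that relative rate the gap halves every 72/6.5 ≈ 11.08 years.
A 6.5× gap takes log₂(6.5) ≈ 2.70 halvings to close: 2.70 × 11.08 ≈ 30 years.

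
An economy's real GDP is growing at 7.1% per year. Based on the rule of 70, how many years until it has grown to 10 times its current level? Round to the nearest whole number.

At 7.1% it doubles every 70/7.1 ≈ 9.86 years.
10× is log₂ 10 ≈ 3.32 doublings, so ≈ 3.32 × 9.86 = 33 years.

roughly 33 years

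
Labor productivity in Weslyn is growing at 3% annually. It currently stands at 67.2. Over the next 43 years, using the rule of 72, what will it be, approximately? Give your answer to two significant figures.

It doubles every 72/3 ≈ 24.00 years, so 43 years is 1.79 doublings.
2^1.79 ≈ 3.46; 67.2 × 3.46 ≈ 230.

≈ 230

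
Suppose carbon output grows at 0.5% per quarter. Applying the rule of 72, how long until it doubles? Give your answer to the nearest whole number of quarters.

At 0.5%, doubling takes about 72/0.5 = 144.00 quarters.

≈ 144 quarters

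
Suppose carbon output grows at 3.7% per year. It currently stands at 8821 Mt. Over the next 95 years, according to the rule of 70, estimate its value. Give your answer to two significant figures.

Doubling time ≈ 70/3.7 = 18.92 years.
95 years is 95/18.92 ≈ 5.02 doublings, a factor of 2^5.02 ≈ 32.45.
8821 × 32.45 ≈ 290000 Mt.

about 290000 Mt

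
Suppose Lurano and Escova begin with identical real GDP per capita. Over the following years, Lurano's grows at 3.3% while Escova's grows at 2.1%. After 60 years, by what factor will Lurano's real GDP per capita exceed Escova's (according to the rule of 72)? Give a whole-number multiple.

2 times

Rate gap = 3.3% − 2.1% = 1.2 points.
The ratio doubles every 72/1.2 ≈ 60.00 years.
60/60.00 ≈ 1.00 doublings → ratio ≈ 2^1.00 ≈ 2.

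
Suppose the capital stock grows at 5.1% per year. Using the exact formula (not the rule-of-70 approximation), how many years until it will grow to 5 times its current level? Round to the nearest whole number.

t = ln(5) / ln(1 + 0.051) = 1.6094 / 0.049742 ≈ 32.35.
≈ 32 years.

32 years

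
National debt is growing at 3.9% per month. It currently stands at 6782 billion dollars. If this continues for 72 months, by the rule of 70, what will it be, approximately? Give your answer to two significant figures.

Doubling time ≈ 70/3.9 = 17.95 months.
72 months is 72/17.95 ≈ 4.01 doublings, a factor of 2^4.01 ≈ 16.11.
6782 × 16.11 ≈ 110000 billion dollars.

approximately 110000 billion dollars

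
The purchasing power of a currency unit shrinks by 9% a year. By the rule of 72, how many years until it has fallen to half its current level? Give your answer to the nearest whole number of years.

approximately 8 years

Halving time ≈ 72 / 9 = 8.00 → 8 years.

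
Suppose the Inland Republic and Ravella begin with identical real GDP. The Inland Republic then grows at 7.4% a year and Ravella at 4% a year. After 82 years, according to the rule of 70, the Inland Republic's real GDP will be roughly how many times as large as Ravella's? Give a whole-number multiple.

the Inland Republic pulls ahead at 3.4 pp per year, so the ratio doubles every 70/3.4 ≈ 20.59 years.
In 82 years that's 3.98 doublings: 2^3.98 ≈ 16.

around 16 times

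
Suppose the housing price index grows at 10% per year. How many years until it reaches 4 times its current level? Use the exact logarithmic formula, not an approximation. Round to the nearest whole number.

15 years

t = ln(4) / ln(1 + 0.1) = 1.3863 / 0.095310 ≈ 14.55.
≈ 15 years.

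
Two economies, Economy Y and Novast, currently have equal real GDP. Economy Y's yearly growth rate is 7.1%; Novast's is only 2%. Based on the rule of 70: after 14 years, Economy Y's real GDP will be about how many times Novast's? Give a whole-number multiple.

≈ 2 times

Rate gap = 7.1% − 2% = 5.1 points.
The ratio doubles every 70/5.1 ≈ 13.73 years.
14/13.73 ≈ 1.02 doublings → ratio ≈ 2^1.02 ≈ 2.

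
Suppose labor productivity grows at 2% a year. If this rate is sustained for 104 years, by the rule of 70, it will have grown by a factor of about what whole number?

At 2% one doubling takes ≈ 35.00 years; 104 years is 3 of them, so ×8.

approximately 8 times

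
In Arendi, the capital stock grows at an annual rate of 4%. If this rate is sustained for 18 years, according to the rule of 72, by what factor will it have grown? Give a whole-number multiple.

about 2 times

At 4% one doubling takes ≈ 18.00 years; 18 years is 1 of them, so ×2.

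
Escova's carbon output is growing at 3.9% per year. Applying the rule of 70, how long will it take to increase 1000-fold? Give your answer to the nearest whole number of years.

around 179 years

One doubling takes 70/3.9 = 17.95 years.
Reaching 1000× takes log₂(1000) ≈ 9.97 doublings.
9.97 × 17.95 ≈ 179 years.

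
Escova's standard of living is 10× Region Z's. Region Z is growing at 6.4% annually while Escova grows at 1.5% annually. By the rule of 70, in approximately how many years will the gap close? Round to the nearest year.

What matters is the difference: 4.9 pp.
Rule of 70 on the gap: the ratio halves every 70/4.9 ≈ 14.29 years.
A 10× gap takes log₂(10) ≈ 3.32 halvings to close: 3.32 × 14.29 ≈ 47 years.

≈ 47 years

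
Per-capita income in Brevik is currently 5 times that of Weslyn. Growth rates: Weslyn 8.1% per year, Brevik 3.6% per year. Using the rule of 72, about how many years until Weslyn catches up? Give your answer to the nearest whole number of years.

around 37 years

What matters is the difference: 4.5 pp.
Rule of 72 on the gap: the ratio halves every 72/4.5 ≈ 16.00 years.
A 5 times gap takes log₂(5) ≈ 2.32 halvings to close: 2.32 × 16.00 ≈ 37 years.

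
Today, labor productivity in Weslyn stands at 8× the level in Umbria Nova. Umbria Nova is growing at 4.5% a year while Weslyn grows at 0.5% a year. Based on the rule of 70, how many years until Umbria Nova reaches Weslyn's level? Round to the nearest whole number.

Umbria Nova gains on Weslyn at 4.5% − 0.5% = 4 points a year.
At that relative rate the gap halves every 70/4 ≈ 17.50 years.
An 8× gap closes after 3 halvings: 3 × 17.50 ≈ 53 years.

≈ 53 years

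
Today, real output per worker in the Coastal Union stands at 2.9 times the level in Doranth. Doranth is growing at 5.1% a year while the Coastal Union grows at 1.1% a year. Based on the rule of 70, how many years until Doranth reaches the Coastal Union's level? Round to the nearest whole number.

Doranth gains on the Coastal Union at 5.1% − 1.1% = 4 points a year.
At that relative rate the gap halves every 70/4 ≈ 17.50 years.
A 2.9 times gap takes log₂(2.9) ≈ 1.54 halvings to close: 1.54 × 17.50 ≈ 27 years.

about 27 years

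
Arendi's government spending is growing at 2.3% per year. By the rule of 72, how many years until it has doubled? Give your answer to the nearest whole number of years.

72/2.3 ≈ 31.30, so it doubles roughly every 31 years.

roughly 31 years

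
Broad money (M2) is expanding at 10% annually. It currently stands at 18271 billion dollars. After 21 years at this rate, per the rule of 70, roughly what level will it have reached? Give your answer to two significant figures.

approximately 150000 billion dollars

Doubling time ≈ 70/10 = 7.00 years.
21 years is 21/7.00 ≈ 3.00 doublings, a factor of 2^3.00 ≈ 8.00.
18271 × 8.00 ≈ 150000 billion dollars.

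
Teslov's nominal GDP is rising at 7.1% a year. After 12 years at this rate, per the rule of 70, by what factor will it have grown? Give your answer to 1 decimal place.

2.3 times

Doubles every ≈ 9.86 years (70/7.1).
12 years is 1.22 doublings; 2^1.22 ≈ 2.3×.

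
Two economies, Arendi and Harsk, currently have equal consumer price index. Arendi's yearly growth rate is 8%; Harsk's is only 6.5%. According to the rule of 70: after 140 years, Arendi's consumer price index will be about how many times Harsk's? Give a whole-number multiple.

Rate gap = 8% − 6.5% = 1.5 points.
The ratio doubles every 70/1.5 ≈ 46.67 years.
140/46.67 ≈ 3.00 doublings → ratio ≈ 2^3.00 ≈ 8.

roughly 8 times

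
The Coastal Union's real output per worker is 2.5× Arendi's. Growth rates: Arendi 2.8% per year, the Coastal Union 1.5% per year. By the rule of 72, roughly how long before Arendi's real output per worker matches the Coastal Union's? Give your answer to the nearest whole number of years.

about 73 years

What matters is the difference: 1.3 pp.
Rule of 72 on the gap: the ratio halves every 72/1.3 ≈ 55.38 years.
A 2.5× gap takes log₂(2.5) ≈ 1.32 halvings to close: 1.32 × 55.38 ≈ 73 years.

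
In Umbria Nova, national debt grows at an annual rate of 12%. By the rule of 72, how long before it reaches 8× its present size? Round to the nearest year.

around 18 years

Doubling time ≈ 72/12 = 6.00 years.
8 = 2^3, so 3 doublings → 18 years.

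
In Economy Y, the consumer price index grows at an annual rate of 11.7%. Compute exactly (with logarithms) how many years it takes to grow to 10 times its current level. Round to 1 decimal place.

20.8 years

t = ln(10) / ln(1 + 0.117) = 2.3026 / 0.110647 ≈ 20.81.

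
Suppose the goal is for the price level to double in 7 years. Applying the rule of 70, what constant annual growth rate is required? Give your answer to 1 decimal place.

roughly 10.0%

70 / 7 ≈ 10.00, so about 10.0% a year.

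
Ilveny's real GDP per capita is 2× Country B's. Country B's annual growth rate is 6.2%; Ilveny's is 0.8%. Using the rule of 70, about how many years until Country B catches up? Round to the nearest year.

13 years

Country B gains on Ilveny at 6.2% − 0.8% = 5.4 points a year.
At that relative rate the gap halves every 70/5.4 ≈ 12.96 years.
A 2× gap closes after 1 halving: 1 × 12.96 ≈ 13 years.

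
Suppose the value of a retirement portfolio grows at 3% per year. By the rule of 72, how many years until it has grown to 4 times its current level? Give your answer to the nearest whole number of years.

roughly 48 years

Doubling time ≈ 72/3 = 24.00 years.
4× is 2 doublings, so 2 × 24.00 ≈ 48 years.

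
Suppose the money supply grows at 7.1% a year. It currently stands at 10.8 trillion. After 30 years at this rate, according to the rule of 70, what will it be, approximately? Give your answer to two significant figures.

around 89 trillion

It doubles every 70/7.1 ≈ 9.86 years, so 30 years is 3.04 doublings.
2^3.04 ≈ 8.22; 10.8 × 8.22 ≈ 89 trillion.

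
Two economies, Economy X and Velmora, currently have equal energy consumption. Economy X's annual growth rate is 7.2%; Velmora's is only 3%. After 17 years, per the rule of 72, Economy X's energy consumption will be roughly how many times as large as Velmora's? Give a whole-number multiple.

about 2 times

Economy X pulls ahead at 4.2 pp per year, so the ratio doubles every 72/4.2 ≈ 17.14 years.
In 17 years that's 0.99 doublings: 2^0.99 ≈ 2.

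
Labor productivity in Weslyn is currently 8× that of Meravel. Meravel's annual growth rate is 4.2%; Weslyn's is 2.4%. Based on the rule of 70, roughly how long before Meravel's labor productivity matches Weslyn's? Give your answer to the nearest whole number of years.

Meravel gains on Weslyn at 4.2% − 2.4% = 1.8 points a year.
At that relative rate the gap halves every 70/1.8 ≈ 38.89 years.
An 8× gap closes after 3 halvings: 3 × 38.89 ≈ 117 years.

around 117 years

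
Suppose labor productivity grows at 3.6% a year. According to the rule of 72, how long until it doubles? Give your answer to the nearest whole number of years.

Doubling time ≈ 72 / 3.6 = 20.00 years.

≈ 20 years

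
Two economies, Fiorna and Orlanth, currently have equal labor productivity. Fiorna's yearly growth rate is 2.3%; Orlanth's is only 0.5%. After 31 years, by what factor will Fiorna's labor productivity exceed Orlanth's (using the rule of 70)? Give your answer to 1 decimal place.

1.7 times

Rate gap = 2.3% − 0.5% = 1.8 points.
The ratio doubles every 70/1.8 ≈ 38.89 years.
31/38.89 ≈ 0.80 doublings → ratio ≈ 2^0.80 ≈ 1.7.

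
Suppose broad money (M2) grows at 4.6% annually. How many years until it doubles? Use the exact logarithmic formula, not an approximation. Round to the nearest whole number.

15 years

t = ln(2) / ln(1 + 0.046) = 0.6931 / 0.044973 ≈ 15.41.
≈ 15 years.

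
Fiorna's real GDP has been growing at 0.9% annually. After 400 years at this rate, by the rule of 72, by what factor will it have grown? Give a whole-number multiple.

Doubling time ≈ 72/0.9 = 80.00 years.
400/80.00 ≈ 5 doublings, so about 2^5 = 32×.

32 times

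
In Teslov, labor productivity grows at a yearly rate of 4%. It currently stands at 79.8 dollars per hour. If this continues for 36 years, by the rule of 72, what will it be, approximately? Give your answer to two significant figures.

approximately 320 dollars per hour

It doubles every 72/4 ≈ 18.00 years, so 36 years is 2.00 doublings.
2^2.00 ≈ 4.00; 79.8 × 4.00 ≈ 320 dollars per hour.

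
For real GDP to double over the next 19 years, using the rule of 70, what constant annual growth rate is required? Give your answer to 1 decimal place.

around 3.7% a year

70 / 19 ≈ 3.68, so about 3.7% a year.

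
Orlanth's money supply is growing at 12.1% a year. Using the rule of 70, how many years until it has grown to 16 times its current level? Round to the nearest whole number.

about 23 years

One doubling takes 70/12.1 = 5.79 years.
16× is 4 doublings, so 4 × 5.79 ≈ 23 years.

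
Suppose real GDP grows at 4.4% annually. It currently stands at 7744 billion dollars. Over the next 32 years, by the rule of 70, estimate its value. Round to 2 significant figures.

≈ 31000 billion dollars

It doubles every 70/4.4 ≈ 15.91 years, so 32 years is 2.01 doublings.
2^2.01 ≈ 4.03; 7744 × 4.03 ≈ 31000 billion dollars.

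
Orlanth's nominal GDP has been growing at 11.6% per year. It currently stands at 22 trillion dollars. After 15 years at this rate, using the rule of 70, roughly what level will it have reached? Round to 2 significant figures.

approximately 120 trillion dollars

Doubling time ≈ 70/11.6 = 6.03 years.
15 years is 15/6.03 ≈ 2.49 doublings, a factor of 2^2.49 ≈ 5.62.
22 × 5.62 ≈ 120 trillion dollars.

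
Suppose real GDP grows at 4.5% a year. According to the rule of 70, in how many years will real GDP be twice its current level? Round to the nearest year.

roughly 16 years

Doubling time ≈ 70 / 4.5 = 15.56 years.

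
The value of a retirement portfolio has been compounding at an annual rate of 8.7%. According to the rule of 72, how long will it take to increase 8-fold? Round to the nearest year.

approximately 25 years

One doubling takes 72/8.7 = 8.28 years.
8 = 2^3, so 3 doublings → 25 years.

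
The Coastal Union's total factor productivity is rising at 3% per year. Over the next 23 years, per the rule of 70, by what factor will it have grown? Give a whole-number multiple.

around 2 times

70/3 ≈ 23.33 years per doubling.
23 years fits 1 doubling: 2^1 = 2.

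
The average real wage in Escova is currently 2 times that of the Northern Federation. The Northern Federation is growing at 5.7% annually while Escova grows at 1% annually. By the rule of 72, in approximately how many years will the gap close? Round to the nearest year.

the Northern Federation gains on Escova at 5.7% − 1% = 4.7 points a year.
At that relative rate the gap halves every 72/4.7 ≈ 15.32 years.
A 2 times gap closes after 1 halving: 1 × 15.32 ≈ 15 years.

approximately 15 years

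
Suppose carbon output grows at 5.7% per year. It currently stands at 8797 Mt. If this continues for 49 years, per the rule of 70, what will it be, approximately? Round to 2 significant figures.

Doubling time ≈ 70/5.7 = 12.28 years.
49 years is 49/12.28 ≈ 3.99 doublings, a factor of 2^3.99 ≈ 15.89.
8797 × 15.89 ≈ 140000 Mt.

about 140000 Mt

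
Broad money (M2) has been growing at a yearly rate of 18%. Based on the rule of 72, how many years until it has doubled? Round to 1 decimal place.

4.0 years

72/18 ≈ 4.00, so it doubles roughly every 4.0 years.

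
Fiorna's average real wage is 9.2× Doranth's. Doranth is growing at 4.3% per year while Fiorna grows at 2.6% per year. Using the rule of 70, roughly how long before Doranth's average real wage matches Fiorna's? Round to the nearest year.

What matters is the difference: 1.7 pp.
Rule of 70 on the gap: the ratio halves every 70/1.7 ≈ 41.18 years.
A 9.2× gap takes log₂(9.2) ≈ 3.20 halvings to close: 3.20 × 41.18 ≈ 132 years.

≈ 132 years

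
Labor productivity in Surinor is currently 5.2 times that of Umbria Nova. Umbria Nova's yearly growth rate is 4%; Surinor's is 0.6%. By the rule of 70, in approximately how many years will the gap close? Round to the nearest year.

roughly 49 years

What matters is the difference: 3.4 pp.
Rule of 70 on the gap: the ratio halves every 70/3.4 ≈ 20.59 years.
A 5.2 times gap takes log₂(5.2) ≈ 2.38 halvings to close: 2.38 × 20.59 ≈ 49 years.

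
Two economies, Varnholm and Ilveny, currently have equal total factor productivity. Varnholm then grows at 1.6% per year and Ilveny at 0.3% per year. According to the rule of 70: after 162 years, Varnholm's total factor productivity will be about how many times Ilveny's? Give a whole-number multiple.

around 8 times

Rate gap = 1.6% − 0.3% = 1.3 points.
The ratio doubles every 70/1.3 ≈ 53.85 years.
162/53.85 ≈ 3.01 doublings → ratio ≈ 2^3.01 ≈ 8.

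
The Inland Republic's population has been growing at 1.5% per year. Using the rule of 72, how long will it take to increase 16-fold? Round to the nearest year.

At 1.5% it doubles every 72/1.5 ≈ 48.00 years.
Getting to 16× needs 4 doublings: 4 × 48.00 ≈ 192 years.

roughly 192 years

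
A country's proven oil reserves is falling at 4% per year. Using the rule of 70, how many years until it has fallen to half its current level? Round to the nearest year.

roughly 18 years

The rule works in reverse for decay: 70/4 ≈ 17.50 years to halve.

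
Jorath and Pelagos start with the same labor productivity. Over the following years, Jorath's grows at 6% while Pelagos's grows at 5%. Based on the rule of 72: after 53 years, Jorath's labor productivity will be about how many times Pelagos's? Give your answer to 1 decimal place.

Rate gap = 6% − 5% = 1 point.
The ratio doubles every 72/1 ≈ 72.00 years.
53/72.00 ≈ 0.74 doublings → ratio ≈ 2^0.74 ≈ 1.7.

approximately 1.7 times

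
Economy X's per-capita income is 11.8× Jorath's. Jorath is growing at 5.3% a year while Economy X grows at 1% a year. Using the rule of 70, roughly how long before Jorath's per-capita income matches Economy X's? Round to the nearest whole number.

What matters is the difference: 4.3 pp.
Rule of 70 on the gap: the ratio halves every 70/4.3 ≈ 16.28 years.
An 11.8× gap takes log₂(11.8) ≈ 3.56 halvings to close: 3.56 × 16.28 ≈ 58 years.

approximately 58 years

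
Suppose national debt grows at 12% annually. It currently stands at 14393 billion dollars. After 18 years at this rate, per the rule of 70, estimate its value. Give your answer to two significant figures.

roughly 120000 billion dollars

It doubles every 70/12 ≈ 5.83 years, so 18 years is 3.09 doublings.
2^3.09 ≈ 8.51; 14393 × 8.51 ≈ 120000 billion dollars.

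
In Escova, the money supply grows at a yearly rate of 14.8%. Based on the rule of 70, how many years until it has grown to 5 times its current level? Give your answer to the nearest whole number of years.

At 14.8% it doubles every 70/14.8 ≈ 4.73 years.
Reaching 5× takes log₂(5) ≈ 2.32 doublings.
2.32 × 4.73 ≈ 11 years.

about 11 years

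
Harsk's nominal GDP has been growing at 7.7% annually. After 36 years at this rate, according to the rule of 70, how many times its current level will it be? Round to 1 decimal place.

Doubles every ≈ 9.09 years (70/7.7).
36 years is 3.96 doublings; 2^3.96 ≈ 15.6×.

approximately 15.6 times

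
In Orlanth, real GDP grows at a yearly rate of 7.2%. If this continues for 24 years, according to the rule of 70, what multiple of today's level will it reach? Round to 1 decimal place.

roughly 5.5 times

Doubling time ≈ 70/7.2 = 9.72 years.
24 years / 9.72 ≈ 2.47 doublings → factor 2^2.47 ≈ 5.5.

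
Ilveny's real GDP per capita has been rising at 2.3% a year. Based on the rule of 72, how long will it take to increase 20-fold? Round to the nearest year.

roughly 135 years

Doubling time ≈ 72/2.3 = 31.30 years.
20× is log₂ 20 ≈ 4.32 doublings, so ≈ 4.32 × 31.30 = 135 years.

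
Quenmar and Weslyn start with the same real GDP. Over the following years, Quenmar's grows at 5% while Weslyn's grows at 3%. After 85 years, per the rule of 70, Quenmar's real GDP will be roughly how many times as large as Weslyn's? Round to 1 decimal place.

roughly 5.4 times

Quenmar pulls ahead at 2 pp per year, so the ratio doubles every 70/2 ≈ 35.00 years.
In 85 years that's 2.43 doublings: 2^2.43 ≈ 5.4.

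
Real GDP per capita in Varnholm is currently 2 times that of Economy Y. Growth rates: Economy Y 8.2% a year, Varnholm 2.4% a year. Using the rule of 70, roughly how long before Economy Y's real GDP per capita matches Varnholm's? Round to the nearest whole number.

What matters is the difference: 5.8 pp.
Rule of 70 on the gap: the ratio halves every 70/5.8 ≈ 12.07 years.
A 2 times gap closes after 1 halving: 1 × 12.07 ≈ 12 years.

approximately 12 years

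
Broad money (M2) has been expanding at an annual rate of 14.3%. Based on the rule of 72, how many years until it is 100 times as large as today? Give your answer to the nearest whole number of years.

Doubling time ≈ 72/14.3 = 5.03 years.
Reaching 100× takes log₂(100) ≈ 6.64 doublings.
6.64 × 5.03 ≈ 33 years.

about 33 years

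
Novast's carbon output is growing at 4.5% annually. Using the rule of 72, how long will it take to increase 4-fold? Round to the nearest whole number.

around 32 years

At 4.5% it doubles every 72/4.5 ≈ 16.00 years.
4 = 2^2, so 2 doublings → 32 years.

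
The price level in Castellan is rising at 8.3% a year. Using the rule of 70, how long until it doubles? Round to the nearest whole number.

At 8.3%, doubling takes about 70/8.3 = 8.43 years.

approximately 8 years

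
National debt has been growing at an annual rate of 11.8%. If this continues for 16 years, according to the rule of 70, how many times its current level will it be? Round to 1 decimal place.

around 6.5 times

Doubling time ≈ 70/11.8 = 5.93 years.
16 years / 5.93 ≈ 2.70 doublings → factor 2^2.70 ≈ 6.5.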